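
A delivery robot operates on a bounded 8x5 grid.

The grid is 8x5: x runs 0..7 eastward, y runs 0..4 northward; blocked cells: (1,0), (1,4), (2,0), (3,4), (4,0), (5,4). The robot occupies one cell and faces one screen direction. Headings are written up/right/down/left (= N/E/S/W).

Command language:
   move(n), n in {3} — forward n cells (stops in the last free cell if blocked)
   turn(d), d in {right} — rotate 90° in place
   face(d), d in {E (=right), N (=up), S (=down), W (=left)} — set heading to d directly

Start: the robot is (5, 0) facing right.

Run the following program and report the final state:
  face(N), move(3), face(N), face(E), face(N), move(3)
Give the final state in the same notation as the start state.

start: (5, 0) facing right
t=1 face(N) ⇒ (5, 0) facing up
t=2 move(3) ⇒ (5, 3) facing up
t=3 face(N) ⇒ (5, 3) facing up
t=4 face(E) ⇒ (5, 3) facing right
t=5 face(N) ⇒ (5, 3) facing up
t=6 move(3) ⇒ (5, 3) facing up

(5, 3) facing up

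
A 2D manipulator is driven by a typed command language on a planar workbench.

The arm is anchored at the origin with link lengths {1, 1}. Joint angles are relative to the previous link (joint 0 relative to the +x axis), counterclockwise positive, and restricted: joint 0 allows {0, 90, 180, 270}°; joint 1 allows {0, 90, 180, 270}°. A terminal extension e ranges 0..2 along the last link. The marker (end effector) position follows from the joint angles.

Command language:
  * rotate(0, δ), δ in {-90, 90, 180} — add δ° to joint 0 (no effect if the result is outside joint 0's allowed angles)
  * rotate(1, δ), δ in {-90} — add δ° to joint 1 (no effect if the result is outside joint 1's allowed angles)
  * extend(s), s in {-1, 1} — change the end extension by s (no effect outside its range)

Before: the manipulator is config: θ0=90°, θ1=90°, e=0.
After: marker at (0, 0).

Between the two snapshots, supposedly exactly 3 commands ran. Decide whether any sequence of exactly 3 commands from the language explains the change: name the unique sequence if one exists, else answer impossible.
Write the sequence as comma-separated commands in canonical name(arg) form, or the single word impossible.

initial: config: θ0=90°, θ1=90°, e=0
[1] after rotate(1, -90): config: θ0=90°, θ1=0°, e=0
[2] after rotate(1, -90): config: θ0=90°, θ1=270°, e=0
[3] after rotate(1, -90): config: θ0=90°, θ1=180°, e=0
no rival 3-sequence matches.

rotate(1, -90), rotate(1, -90), rotate(1, -90)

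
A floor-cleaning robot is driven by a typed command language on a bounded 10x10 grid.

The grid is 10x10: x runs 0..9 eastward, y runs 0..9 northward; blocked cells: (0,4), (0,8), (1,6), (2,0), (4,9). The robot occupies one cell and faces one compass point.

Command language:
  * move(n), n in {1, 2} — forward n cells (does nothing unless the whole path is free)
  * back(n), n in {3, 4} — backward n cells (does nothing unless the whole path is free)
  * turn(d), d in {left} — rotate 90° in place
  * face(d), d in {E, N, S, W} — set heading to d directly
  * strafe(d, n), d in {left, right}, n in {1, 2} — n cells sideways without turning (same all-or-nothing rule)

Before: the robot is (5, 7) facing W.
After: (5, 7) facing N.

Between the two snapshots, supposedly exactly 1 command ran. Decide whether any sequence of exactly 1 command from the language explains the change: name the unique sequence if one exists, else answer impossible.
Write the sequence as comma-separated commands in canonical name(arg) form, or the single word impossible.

key: (5,7) unchanged — the single command moves nothing
from: (5, 7) facing W
t=1 face(N) ⇒ (5, 7) facing N
no other 1-command option fits: unique.

face(N)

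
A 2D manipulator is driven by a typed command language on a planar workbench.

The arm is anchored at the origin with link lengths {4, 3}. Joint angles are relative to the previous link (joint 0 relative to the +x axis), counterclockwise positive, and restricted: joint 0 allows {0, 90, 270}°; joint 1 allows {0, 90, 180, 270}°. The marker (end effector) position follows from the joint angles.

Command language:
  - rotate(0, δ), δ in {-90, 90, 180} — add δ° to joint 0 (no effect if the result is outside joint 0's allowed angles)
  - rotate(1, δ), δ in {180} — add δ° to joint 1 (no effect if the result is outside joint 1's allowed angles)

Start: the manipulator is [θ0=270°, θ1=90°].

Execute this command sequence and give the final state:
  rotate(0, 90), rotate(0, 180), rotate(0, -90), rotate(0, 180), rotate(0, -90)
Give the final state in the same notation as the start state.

[θ0=0°, θ1=90°]

from: [θ0=270°, θ1=90°]
step 1 (rotate(0, 90)): [θ0=0°, θ1=90°]
step 2 (rotate(0, 180)): [θ0=0°, θ1=90°]
step 3 (rotate(0, -90)): [θ0=270°, θ1=90°]
step 4 (rotate(0, 180)): [θ0=90°, θ1=90°]
step 5 (rotate(0, -90)): [θ0=0°, θ1=90°]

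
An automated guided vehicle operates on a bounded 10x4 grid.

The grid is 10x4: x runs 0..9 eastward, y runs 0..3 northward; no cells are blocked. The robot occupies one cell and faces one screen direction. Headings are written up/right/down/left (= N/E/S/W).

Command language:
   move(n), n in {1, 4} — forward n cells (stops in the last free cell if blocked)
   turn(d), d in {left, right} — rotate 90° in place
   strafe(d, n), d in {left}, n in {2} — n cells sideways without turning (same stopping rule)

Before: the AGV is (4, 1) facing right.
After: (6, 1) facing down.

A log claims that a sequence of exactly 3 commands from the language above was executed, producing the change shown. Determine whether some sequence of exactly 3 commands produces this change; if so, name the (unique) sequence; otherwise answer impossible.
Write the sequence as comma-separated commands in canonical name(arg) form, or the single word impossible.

key: cell and facing (now S) both changed — the 3 commands mix motion and turning
initial: (4, 1) facing right
[1] after move(1): (5, 1) facing right
[2] after move(1): (6, 1) facing right
[3] after turn(right): (6, 1) facing down
no other 3-command option fits: unique.

move(1), move(1), turn(right)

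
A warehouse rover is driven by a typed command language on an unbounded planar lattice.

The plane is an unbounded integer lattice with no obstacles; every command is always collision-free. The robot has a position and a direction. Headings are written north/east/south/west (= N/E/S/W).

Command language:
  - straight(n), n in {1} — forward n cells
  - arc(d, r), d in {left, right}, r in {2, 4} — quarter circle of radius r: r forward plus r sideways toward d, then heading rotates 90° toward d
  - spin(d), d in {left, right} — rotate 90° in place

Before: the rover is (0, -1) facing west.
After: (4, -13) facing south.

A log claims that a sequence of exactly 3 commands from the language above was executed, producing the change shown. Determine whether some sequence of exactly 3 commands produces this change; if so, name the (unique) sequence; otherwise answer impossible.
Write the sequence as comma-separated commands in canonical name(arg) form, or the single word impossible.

arc(left, 4), arc(left, 4), arc(right, 4)

key: running arc(right, 4) before arc(left, 4) would end elsewhere — order is forced
t0: (0, -1) facing west
[1] after arc(left, 4): (-4, -5) facing south
[2] after arc(left, 4): (0, -9) facing east
[3] after arc(right, 4): (4, -13) facing south
uniquely the one of 343 3-step routes that fits.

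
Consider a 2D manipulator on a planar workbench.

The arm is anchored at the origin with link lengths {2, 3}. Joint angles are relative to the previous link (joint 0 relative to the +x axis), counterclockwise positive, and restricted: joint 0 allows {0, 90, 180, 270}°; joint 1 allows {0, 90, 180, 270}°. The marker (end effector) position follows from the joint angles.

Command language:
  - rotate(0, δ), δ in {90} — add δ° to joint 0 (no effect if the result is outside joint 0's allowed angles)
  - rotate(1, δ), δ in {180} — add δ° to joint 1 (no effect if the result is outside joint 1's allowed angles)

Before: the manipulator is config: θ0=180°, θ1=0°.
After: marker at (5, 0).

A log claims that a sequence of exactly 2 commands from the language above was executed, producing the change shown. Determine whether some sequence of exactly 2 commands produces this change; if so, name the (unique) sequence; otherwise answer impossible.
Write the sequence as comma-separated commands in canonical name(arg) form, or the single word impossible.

from: config: θ0=180°, θ1=0°
step 1 (rotate(0, 90)): config: θ0=270°, θ1=0°
step 2 (rotate(0, 90)): config: θ0=0°, θ1=0°
uniquely the one of 4 2-step routes that fits.

rotate(0, 90), rotate(0, 90)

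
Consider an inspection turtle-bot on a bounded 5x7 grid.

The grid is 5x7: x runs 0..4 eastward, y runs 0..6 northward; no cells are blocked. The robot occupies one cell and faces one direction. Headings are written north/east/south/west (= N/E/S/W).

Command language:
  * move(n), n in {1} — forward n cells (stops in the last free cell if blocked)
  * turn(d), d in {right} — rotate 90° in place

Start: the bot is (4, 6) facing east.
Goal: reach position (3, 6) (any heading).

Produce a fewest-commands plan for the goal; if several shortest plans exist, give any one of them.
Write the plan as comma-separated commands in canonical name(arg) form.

turn(right), turn(right), move(1)

from: (4, 6) facing east
step 1 (turn(right)): (4, 6) facing south
step 2 (turn(right)): (4, 6) facing west
step 3 (move(1)): (3, 6) facing west
minimal: 3 command(s), checked below 3.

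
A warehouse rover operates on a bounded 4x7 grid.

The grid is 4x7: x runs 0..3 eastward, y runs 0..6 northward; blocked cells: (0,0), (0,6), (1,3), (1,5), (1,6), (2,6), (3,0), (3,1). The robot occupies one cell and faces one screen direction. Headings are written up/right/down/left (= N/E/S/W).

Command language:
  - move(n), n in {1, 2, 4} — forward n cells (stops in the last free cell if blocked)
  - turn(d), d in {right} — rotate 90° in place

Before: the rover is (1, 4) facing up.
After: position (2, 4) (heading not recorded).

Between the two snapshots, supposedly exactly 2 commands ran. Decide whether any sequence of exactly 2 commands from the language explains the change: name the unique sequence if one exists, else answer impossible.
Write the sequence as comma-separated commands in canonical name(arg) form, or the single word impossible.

key: order matters: swapping turn(right) and move(1) lands elsewhere
from: (1, 4) facing up
t=1 turn(right) ⇒ (1, 4) facing right
t=2 move(1) ⇒ (2, 4) facing right
no other 2-command option fits: unique.

turn(right), move(1)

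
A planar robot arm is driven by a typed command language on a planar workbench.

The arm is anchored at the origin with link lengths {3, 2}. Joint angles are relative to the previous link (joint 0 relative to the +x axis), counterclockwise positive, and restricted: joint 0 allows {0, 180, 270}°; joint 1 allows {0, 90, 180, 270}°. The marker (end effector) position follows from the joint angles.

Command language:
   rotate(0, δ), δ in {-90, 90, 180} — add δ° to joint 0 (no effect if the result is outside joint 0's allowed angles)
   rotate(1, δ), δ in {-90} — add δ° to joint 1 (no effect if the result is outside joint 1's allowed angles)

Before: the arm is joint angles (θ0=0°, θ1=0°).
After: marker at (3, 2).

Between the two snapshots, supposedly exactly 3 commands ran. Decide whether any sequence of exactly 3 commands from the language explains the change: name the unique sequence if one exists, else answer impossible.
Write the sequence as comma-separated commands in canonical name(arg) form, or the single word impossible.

t0: joint angles (θ0=0°, θ1=0°)
t=1 rotate(1, -90) ⇒ joint angles (θ0=0°, θ1=270°)
t=2 rotate(1, -90) ⇒ joint angles (θ0=0°, θ1=180°)
t=3 rotate(1, -90) ⇒ joint angles (θ0=0°, θ1=90°)
no rival 3-sequence matches.

rotate(1, -90), rotate(1, -90), rotate(1, -90)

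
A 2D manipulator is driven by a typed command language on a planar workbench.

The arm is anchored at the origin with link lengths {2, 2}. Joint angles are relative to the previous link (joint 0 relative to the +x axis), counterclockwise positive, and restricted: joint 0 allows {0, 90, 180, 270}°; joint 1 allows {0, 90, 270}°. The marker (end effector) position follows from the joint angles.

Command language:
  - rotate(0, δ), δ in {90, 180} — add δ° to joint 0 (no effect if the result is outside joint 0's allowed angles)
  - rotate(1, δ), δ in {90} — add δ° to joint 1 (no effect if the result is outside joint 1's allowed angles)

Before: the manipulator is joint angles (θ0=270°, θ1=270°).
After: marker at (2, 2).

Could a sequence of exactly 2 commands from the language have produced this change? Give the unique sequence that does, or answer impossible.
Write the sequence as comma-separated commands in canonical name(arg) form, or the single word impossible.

rotate(0, 90), rotate(0, 90)

t0: joint angles (θ0=270°, θ1=270°)
1. rotate(0, 90) → joint angles (θ0=0°, θ1=270°)
2. rotate(0, 90) → joint angles (θ0=90°, θ1=270°)
all 9 alternatives checked — unique.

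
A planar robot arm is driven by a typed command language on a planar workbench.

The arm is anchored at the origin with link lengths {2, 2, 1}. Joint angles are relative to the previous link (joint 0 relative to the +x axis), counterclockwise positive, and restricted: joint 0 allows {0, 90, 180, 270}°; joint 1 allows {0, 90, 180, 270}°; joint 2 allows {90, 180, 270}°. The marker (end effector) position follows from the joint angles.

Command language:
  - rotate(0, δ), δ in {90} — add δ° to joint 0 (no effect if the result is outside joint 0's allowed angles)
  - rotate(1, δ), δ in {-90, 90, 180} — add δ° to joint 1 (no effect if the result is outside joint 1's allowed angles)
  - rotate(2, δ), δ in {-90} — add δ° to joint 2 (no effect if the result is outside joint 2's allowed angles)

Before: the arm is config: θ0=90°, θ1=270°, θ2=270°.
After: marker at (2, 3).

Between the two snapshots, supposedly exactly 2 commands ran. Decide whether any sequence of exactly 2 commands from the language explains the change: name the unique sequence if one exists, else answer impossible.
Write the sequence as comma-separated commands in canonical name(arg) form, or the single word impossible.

t0: config: θ0=90°, θ1=270°, θ2=270°
1. rotate(2, -90) → config: θ0=90°, θ1=270°, θ2=180°
2. rotate(2, -90) → config: θ0=90°, θ1=270°, θ2=90°
uniquely the one of 25 2-step routes that fits.

rotate(2, -90), rotate(2, -90)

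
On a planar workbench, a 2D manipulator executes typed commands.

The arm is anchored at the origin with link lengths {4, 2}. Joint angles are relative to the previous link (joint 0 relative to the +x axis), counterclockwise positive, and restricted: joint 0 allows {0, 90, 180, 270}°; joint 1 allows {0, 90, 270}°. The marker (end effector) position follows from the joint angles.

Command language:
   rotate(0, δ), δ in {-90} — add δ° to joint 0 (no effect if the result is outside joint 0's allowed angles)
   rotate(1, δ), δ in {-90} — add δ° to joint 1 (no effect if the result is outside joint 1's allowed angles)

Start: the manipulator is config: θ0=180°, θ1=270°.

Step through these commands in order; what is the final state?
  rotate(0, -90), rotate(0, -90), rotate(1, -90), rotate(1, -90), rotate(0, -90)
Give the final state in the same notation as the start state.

config: θ0=270°, θ1=270°

from: config: θ0=180°, θ1=270°
t=1 rotate(0, -90) ⇒ config: θ0=90°, θ1=270°
t=2 rotate(0, -90) ⇒ config: θ0=0°, θ1=270°
t=3 rotate(1, -90) ⇒ config: θ0=0°, θ1=270°
t=4 rotate(1, -90) ⇒ config: θ0=0°, θ1=270°
t=5 rotate(0, -90) ⇒ config: θ0=270°, θ1=270°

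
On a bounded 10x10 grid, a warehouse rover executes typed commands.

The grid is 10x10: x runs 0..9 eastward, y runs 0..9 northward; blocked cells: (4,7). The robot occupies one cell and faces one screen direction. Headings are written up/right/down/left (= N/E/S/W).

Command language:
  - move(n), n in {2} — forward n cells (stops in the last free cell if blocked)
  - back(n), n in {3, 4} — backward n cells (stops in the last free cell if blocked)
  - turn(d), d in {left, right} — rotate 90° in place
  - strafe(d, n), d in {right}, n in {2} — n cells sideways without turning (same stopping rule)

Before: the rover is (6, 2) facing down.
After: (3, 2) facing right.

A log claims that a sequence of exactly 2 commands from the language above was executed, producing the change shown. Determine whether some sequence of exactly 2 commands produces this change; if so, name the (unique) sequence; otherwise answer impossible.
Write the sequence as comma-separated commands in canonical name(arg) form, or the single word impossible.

key: cell and facing (now E) both changed — the 2 commands mix motion and turning
initial: (6, 2) facing down
1. turn(left) → (6, 2) facing right
2. back(3) → (3, 2) facing right
no other 2-command option fits: unique.

turn(left), back(3)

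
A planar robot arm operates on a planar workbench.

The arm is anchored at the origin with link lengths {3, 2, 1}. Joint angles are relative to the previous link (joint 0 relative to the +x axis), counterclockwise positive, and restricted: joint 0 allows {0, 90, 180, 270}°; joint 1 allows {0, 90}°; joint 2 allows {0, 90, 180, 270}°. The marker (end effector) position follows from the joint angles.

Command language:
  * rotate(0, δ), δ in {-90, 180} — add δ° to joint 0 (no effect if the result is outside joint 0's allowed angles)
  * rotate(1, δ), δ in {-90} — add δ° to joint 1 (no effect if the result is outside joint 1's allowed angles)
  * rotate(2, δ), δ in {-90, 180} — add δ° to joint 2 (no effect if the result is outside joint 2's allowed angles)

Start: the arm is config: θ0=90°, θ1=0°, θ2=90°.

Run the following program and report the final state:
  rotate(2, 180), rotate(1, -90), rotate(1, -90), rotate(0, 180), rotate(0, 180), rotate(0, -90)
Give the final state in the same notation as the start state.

initial: config: θ0=90°, θ1=0°, θ2=90°
step 1 (rotate(2, 180)): config: θ0=90°, θ1=0°, θ2=270°
step 2 (rotate(1, -90)): config: θ0=90°, θ1=0°, θ2=270°
step 3 (rotate(1, -90)): config: θ0=90°, θ1=0°, θ2=270°
step 4 (rotate(0, 180)): config: θ0=270°, θ1=0°, θ2=270°
step 5 (rotate(0, 180)): config: θ0=90°, θ1=0°, θ2=270°
step 6 (rotate(0, -90)): config: θ0=0°, θ1=0°, θ2=270°

config: θ0=0°, θ1=0°, θ2=270°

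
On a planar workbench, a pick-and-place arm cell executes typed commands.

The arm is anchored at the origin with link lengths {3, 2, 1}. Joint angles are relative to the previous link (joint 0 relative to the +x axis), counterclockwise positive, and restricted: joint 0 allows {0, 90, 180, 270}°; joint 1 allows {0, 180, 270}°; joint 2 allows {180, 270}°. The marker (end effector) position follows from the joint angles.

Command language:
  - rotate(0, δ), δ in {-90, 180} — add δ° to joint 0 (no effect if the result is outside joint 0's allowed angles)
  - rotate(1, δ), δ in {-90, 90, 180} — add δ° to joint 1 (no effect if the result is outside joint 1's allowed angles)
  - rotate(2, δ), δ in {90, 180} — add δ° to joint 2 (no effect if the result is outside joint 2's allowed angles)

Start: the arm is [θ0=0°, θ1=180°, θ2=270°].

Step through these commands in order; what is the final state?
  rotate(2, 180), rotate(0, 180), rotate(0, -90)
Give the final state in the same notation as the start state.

[θ0=90°, θ1=180°, θ2=270°]

start: [θ0=0°, θ1=180°, θ2=270°]
1. rotate(2, 180) → [θ0=0°, θ1=180°, θ2=270°]
2. rotate(0, 180) → [θ0=180°, θ1=180°, θ2=270°]
3. rotate(0, -90) → [θ0=90°, θ1=180°, θ2=270°]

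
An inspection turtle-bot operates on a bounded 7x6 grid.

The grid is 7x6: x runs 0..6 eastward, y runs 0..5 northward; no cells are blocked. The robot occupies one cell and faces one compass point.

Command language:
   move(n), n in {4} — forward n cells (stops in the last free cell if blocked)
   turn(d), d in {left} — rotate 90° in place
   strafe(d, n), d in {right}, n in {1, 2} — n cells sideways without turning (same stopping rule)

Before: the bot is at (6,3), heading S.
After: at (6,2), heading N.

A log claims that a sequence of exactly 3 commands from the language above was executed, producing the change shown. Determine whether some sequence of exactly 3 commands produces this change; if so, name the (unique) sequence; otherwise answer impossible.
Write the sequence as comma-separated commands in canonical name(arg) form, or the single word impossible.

key: position moved to (6,2) AND the heading swung to N — translation plus rotation needed
start: at (6,3), heading S
1. turn(left) → at (6,3), heading E
2. strafe(right, 1) → at (6,2), heading E
3. turn(left) → at (6,2), heading N
no other 3-command option fits: unique.

turn(left), strafe(right, 1), turn(left)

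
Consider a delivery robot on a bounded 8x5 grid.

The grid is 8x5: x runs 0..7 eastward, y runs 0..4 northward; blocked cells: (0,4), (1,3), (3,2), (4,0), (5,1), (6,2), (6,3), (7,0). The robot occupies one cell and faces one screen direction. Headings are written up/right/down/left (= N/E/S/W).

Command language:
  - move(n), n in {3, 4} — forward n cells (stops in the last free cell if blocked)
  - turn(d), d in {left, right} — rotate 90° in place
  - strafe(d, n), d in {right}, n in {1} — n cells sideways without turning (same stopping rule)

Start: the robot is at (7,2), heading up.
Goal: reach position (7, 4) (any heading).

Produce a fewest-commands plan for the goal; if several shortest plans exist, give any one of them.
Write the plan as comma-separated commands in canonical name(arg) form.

from: at (7,2), heading up
t=1 move(4) ⇒ at (7,4), heading up
nothing shorter than 1 reaches the goal.

move(4)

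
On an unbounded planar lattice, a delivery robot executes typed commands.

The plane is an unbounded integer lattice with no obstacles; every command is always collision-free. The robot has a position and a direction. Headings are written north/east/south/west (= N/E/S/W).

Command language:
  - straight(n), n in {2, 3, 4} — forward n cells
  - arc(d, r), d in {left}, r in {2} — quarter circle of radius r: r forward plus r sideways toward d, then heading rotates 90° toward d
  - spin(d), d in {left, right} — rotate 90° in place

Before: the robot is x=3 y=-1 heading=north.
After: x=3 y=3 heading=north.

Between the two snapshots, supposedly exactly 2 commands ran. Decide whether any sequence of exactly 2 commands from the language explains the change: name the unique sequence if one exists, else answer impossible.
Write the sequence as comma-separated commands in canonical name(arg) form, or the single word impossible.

key: heading stays N — no command in the sequence turns
initial: x=3 y=-1 heading=north
[1] after straight(2): x=3 y=1 heading=north
[2] after straight(2): x=3 y=3 heading=north
all 36 alternatives checked — unique.

straight(2), straight(2)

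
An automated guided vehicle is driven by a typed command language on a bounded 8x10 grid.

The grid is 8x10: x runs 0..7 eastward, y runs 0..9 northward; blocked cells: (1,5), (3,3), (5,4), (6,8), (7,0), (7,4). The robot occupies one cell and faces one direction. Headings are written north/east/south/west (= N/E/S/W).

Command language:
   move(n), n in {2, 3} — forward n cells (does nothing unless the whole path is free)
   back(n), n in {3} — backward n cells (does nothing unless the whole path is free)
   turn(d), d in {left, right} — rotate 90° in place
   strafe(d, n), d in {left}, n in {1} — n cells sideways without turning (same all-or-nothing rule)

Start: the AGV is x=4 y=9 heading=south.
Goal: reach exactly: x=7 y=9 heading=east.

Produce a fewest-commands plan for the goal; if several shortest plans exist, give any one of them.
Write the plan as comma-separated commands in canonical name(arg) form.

turn(left), move(3)

initial: x=4 y=9 heading=south
t=1 turn(left) ⇒ x=4 y=9 heading=east
t=2 move(3) ⇒ x=7 y=9 heading=east
no 1-step plan works, so 2 is optimal.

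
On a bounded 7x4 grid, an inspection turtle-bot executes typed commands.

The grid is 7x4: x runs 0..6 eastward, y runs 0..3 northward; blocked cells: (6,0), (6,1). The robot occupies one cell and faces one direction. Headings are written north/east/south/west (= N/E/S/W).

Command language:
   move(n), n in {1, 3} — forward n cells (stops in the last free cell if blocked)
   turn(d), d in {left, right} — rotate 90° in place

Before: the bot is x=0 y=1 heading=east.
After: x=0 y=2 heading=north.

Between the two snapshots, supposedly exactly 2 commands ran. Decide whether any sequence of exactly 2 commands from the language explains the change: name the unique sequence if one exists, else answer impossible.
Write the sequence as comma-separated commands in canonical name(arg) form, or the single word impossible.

turn(left), move(1)

key: order matters: swapping turn(left) and move(1) lands elsewhere
from: x=0 y=1 heading=east
t=1 turn(left) ⇒ x=0 y=1 heading=north
t=2 move(1) ⇒ x=0 y=2 heading=north
uniquely the one of 16 2-step routes that fits.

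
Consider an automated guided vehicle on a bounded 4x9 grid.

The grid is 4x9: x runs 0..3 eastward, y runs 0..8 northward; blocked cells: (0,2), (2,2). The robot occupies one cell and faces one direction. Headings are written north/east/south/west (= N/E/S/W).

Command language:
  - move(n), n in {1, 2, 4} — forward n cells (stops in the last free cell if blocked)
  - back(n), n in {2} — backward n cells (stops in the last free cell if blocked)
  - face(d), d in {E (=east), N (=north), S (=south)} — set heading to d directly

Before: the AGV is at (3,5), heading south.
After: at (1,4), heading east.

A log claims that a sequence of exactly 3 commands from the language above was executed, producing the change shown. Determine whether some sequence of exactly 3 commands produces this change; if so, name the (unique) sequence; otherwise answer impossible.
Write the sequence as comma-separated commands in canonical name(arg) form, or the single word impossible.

move(1), face(E), back(2)

key: order matters: swapping move(1) and back(2) lands elsewhere
from: at (3,5), heading south
1. move(1) → at (3,4), heading south
2. face(E) → at (3,4), heading east
3. back(2) → at (1,4), heading east
uniquely the one of 343 3-step routes that fits.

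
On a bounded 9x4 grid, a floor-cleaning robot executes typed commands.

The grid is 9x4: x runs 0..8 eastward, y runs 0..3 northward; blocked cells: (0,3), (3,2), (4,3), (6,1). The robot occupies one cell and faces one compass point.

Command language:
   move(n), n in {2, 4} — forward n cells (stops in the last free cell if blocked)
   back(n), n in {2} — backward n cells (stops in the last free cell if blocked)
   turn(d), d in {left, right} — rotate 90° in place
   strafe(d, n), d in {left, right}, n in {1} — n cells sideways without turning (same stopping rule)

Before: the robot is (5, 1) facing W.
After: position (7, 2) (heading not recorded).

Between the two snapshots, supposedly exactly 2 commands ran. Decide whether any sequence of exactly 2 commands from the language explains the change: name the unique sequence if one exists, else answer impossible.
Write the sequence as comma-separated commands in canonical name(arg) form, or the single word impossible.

key: order matters: swapping strafe(right, 1) and back(2) lands elsewhere
initial: (5, 1) facing W
1. strafe(right, 1) → (5, 2) facing W
2. back(2) → (7, 2) facing W
all 49 alternatives checked — unique.

strafe(right, 1), back(2)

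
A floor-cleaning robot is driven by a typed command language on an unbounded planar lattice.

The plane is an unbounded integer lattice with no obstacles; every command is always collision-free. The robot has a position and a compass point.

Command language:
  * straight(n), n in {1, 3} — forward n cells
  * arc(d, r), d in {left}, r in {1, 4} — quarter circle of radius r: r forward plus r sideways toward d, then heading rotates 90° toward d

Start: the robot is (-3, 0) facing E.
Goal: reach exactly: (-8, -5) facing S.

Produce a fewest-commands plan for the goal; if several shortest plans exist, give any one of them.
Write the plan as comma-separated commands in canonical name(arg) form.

t0: (-3, 0) facing E
t=1 arc(left, 1) ⇒ (-2, 1) facing N
t=2 arc(left, 1) ⇒ (-3, 2) facing W
t=3 straight(1) ⇒ (-4, 2) facing W
t=4 arc(left, 4) ⇒ (-8, -2) facing S
t=5 straight(3) ⇒ (-8, -5) facing S
minimal: 5 command(s), checked below 5.

arc(left, 1), arc(left, 1), straight(1), arc(left, 4), straight(3)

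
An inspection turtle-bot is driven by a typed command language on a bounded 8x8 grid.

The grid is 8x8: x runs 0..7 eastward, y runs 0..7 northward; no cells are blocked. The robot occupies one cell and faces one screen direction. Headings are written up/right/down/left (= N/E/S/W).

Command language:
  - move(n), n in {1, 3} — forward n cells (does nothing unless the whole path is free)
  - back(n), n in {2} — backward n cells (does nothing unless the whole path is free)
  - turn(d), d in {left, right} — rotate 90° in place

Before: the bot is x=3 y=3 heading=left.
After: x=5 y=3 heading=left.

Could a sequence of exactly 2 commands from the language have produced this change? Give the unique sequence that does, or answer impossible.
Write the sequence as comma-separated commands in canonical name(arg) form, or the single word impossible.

impossible

checked all 2-command options: none fits.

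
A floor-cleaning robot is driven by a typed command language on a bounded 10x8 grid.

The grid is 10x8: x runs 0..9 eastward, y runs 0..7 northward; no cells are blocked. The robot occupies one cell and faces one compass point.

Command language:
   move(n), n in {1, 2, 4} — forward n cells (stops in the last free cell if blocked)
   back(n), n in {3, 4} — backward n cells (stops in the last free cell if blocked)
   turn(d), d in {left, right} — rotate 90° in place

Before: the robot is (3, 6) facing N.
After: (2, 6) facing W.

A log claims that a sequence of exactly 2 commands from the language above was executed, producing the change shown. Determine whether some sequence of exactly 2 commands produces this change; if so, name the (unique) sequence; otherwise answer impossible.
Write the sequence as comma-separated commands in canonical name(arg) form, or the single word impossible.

key: running move(1) before turn(left) would end elsewhere — order is forced
t0: (3, 6) facing N
step 1 (turn(left)): (3, 6) facing W
step 2 (move(1)): (2, 6) facing W
uniquely the one of 49 2-step routes that fits.

turn(left), move(1)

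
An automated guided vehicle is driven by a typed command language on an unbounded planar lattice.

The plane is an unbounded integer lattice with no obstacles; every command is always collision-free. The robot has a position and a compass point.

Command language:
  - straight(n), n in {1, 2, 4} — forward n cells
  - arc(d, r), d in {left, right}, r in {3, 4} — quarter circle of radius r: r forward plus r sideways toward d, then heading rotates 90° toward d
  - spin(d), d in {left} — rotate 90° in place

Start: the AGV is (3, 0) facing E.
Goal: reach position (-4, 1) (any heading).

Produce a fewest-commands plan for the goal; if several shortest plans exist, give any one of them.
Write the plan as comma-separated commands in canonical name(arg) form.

spin(left), arc(left, 4), arc(left, 3)

begin: (3, 0) facing E
1. spin(left) → (3, 0) facing N
2. arc(left, 4) → (-1, 4) facing W
3. arc(left, 3) → (-4, 1) facing S
minimal: 3 command(s), checked below 3.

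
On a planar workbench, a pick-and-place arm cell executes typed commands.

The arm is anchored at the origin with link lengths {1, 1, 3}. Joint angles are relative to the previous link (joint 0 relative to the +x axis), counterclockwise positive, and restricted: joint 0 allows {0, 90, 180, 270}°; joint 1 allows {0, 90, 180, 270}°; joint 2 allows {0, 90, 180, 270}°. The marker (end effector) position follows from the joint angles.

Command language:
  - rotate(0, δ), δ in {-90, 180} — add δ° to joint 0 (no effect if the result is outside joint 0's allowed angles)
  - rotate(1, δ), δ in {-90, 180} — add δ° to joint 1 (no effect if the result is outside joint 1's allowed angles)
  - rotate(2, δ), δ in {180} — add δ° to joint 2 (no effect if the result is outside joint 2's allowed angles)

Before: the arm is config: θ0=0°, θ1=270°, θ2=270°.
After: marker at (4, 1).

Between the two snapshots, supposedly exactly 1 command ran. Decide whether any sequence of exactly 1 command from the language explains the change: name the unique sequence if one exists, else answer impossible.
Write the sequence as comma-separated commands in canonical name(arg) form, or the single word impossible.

start: config: θ0=0°, θ1=270°, θ2=270°
[1] after rotate(1, 180): config: θ0=0°, θ1=90°, θ2=270°
no other 1-command option fits: unique.

rotate(1, 180)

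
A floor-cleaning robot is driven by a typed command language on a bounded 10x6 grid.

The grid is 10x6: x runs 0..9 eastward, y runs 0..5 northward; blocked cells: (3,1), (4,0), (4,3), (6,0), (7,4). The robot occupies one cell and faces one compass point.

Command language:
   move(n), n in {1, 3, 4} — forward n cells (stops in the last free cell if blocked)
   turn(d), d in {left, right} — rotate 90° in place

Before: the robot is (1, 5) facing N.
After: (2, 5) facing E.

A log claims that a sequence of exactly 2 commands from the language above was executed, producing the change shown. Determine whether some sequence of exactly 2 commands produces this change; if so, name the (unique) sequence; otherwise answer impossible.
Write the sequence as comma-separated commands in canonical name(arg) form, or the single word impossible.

key: position moved to (2,5) AND the heading swung to E — translation plus rotation needed
initial: (1, 5) facing N
step 1 (turn(right)): (1, 5) facing E
step 2 (move(1)): (2, 5) facing E
all 25 alternatives checked — unique.

turn(right), move(1)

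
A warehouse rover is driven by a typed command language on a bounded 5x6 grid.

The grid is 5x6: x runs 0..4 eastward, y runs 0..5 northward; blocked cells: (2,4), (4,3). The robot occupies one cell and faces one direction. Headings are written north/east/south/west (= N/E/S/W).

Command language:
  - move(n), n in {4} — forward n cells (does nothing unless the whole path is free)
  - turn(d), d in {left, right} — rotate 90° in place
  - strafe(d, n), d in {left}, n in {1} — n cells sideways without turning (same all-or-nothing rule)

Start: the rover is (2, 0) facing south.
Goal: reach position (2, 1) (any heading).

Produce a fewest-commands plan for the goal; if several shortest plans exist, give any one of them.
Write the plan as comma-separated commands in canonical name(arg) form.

t0: (2, 0) facing south
1. turn(left) → (2, 0) facing east
2. strafe(left, 1) → (2, 1) facing east
shorter routes all fall short; 2 is best.

turn(left), strafe(left, 1)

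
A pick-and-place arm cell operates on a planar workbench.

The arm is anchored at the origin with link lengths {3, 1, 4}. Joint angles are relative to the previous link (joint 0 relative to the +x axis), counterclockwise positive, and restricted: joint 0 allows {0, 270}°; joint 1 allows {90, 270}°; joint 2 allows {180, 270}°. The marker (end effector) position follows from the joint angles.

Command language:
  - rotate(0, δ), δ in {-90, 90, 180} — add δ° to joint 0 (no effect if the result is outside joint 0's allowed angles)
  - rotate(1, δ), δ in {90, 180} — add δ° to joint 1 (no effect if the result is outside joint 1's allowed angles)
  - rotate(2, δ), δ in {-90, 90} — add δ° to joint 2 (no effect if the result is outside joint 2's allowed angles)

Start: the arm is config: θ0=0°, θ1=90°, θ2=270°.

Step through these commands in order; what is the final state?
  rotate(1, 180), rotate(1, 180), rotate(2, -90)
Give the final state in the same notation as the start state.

config: θ0=0°, θ1=90°, θ2=180°

from: config: θ0=0°, θ1=90°, θ2=270°
[1] after rotate(1, 180): config: θ0=0°, θ1=270°, θ2=270°
[2] after rotate(1, 180): config: θ0=0°, θ1=90°, θ2=270°
[3] after rotate(2, -90): config: θ0=0°, θ1=90°, θ2=180°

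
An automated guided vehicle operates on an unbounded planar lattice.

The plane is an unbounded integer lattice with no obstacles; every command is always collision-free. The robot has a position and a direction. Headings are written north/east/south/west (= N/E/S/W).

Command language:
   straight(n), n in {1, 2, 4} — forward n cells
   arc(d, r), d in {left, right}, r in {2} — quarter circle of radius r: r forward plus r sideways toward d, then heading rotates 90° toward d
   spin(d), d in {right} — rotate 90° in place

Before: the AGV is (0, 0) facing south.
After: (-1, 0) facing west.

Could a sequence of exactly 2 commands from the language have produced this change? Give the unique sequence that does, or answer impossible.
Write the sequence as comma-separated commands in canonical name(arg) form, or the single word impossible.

spin(right), straight(1)

key: running straight(1) before spin(right) would end elsewhere — order is forced
from: (0, 0) facing south
[1] after spin(right): (0, 0) facing west
[2] after straight(1): (-1, 0) facing west
all 36 alternatives checked — unique.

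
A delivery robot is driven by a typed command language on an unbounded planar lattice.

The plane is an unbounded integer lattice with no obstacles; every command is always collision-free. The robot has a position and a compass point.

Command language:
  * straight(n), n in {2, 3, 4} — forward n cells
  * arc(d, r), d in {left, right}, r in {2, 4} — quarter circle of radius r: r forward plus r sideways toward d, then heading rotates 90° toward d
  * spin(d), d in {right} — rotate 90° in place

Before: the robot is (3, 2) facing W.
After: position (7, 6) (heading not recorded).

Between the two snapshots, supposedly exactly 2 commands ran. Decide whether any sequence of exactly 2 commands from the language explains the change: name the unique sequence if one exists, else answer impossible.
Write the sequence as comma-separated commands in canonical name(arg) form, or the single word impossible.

key: order matters: swapping spin(right) and arc(right, 4) lands elsewhere
initial: (3, 2) facing W
1. spin(right) → (3, 2) facing N
2. arc(right, 4) → (7, 6) facing E
all 64 alternatives checked — unique.

spin(right), arc(right, 4)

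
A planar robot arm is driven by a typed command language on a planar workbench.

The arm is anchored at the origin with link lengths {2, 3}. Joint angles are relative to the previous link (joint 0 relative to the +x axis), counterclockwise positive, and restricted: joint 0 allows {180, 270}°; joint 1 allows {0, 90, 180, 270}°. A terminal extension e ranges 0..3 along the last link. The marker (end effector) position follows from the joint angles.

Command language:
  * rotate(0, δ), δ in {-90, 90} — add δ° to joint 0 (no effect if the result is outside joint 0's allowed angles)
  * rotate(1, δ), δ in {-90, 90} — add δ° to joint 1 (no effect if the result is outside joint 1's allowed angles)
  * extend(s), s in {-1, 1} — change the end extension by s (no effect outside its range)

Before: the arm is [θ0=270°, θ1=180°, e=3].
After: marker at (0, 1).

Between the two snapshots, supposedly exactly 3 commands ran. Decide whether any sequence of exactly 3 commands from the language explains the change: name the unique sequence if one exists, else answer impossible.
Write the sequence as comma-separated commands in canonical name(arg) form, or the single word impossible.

start: [θ0=270°, θ1=180°, e=3]
[1] after extend(-1): [θ0=270°, θ1=180°, e=2]
[2] after extend(-1): [θ0=270°, θ1=180°, e=1]
[3] after extend(-1): [θ0=270°, θ1=180°, e=0]
all 216 alternatives checked — unique.

extend(-1), extend(-1), extend(-1)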